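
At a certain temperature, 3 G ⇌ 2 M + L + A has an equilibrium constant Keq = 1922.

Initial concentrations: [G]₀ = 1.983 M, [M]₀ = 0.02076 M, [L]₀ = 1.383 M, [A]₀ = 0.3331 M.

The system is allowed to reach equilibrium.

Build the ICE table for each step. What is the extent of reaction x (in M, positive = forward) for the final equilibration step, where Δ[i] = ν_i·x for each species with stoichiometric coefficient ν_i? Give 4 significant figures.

x = 0.6221 M

Q₀ = 2.5461e-05 vs Keq = 1922 ⇒ Q<K, forward
Step 1:
                    G           M           L           A
  I             1.983     0.02076       1.383      0.3331
  C            -1.866       1.244      0.6221      0.6221
  E            0.1168       1.265       2.005      0.9552
  solve Keq expr → x = 0.6221; check Q = 1922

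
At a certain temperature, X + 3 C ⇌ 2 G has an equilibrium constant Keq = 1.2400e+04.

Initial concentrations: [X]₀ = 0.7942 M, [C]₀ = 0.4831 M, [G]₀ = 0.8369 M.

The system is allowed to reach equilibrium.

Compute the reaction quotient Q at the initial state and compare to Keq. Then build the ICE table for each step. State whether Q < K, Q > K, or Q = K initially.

Q₀ = 7.822 vs Keq = 1.2400e+04 ⇒ Q<K, forward
Step 1:
                    X           C           G
  Initial      0.7942      0.4831      0.8369
  Change      -0.1431     -0.4292      0.2862
  Equil        0.6511     0.05386       1.123
  solve Keq expr → x = 0.1431; check Q = 1.2400e+04

Q₀ = 7.822; Q < K (proceeds forward)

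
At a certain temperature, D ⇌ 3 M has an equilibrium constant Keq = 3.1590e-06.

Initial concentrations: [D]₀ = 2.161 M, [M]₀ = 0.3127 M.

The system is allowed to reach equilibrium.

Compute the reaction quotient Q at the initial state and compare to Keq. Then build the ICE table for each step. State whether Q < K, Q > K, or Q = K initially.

Q₀ = 0.01415; Q > K (proceeds reverse)

Q₀ = 0.01415 vs Keq = 3.1590e-06 ⇒ Q>K, reverse
Step 1:
                  D         M
  I           2.161    0.3127
  C         0.09782   -0.2934
  E           2.259   0.01925
  solve Keq expr → x = -0.09782; check Q = 3.1590e-06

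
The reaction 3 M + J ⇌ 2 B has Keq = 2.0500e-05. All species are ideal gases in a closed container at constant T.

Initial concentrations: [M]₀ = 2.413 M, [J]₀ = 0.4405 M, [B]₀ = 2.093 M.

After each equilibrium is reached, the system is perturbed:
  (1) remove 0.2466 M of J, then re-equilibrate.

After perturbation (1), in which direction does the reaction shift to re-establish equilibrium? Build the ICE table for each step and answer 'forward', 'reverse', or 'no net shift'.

Q₀ = 0.7078 vs Keq = 2.0500e-05 ⇒ Q>K, reverse
Step 1:
                  M         J         B
  I           2.413    0.4405     2.093
  C           3.035     1.012    -2.024
  E           5.448     1.452   0.06939
  solve Keq expr → x = -1.012; check Q = 2.0500e-05
Then remove 0.2466 M of J.
Step 2:
                  M         J         B
  I           5.448     1.206   0.06939
  C        0.008899  0.002966 -0.005932
  E           5.457     1.209   0.06346
  solve Keq expr → x = -0.002966; check Q = 2.0500e-05

Direction: reverse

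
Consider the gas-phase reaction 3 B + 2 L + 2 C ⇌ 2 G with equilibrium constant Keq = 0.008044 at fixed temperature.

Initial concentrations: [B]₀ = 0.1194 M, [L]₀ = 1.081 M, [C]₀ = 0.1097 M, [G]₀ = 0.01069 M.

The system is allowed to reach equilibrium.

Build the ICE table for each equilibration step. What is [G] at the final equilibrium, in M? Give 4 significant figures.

[G]_eq = 5.7877e-04 M

Q₀ = 4.774 vs Keq = 0.008044 ⇒ Q>K, reverse
Step 1:
                    B           L           C           G
  init         0.1194       1.081      0.1097     0.01069
  Δ           0.01517     0.01011     0.01011    -0.01011
  eq           0.1346       1.091      0.1198  5.7877e-04
  solve Keq expr → x = -0.005056; check Q = 0.008044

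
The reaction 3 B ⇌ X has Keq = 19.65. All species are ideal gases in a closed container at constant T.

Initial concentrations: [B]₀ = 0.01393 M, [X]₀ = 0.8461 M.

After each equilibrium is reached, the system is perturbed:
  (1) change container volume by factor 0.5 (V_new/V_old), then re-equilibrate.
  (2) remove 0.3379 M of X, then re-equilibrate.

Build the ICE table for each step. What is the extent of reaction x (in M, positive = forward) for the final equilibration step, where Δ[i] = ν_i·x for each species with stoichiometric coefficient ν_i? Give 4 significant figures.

Q₀ = 3.1302e+05 vs Keq = 19.65 ⇒ Q>K, reverse
Step 1:
                    B           X
  I           0.01393      0.8461
  C            0.3211      -0.107
  E             0.335      0.7391
  solve Keq expr → x = -0.107; check Q = 19.65
Then change container volume by factor 0.5 (V_new/V_old).
Step 2:
                    B           X
  I            0.6701       1.478
  C           -0.2405     0.08015
  E            0.4296       1.558
  solve Keq expr → x = 0.08015; check Q = 19.65
Then remove 0.3379 M of X.
Step 3:
                    B           X
  I            0.4296        1.22
  C          -0.03245     0.01082
  E            0.3972       1.231
  solve Keq expr → x = 0.01082; check Q = 19.65

x = 0.01082 M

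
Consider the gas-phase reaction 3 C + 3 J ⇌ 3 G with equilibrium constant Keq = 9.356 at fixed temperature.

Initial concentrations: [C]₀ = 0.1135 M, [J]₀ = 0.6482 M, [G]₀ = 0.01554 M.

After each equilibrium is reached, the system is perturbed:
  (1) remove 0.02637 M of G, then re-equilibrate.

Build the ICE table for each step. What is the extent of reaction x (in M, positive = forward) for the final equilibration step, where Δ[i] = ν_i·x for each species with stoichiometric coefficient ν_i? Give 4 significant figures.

Q₀ = 0.009424 vs Keq = 9.356 ⇒ Q<K, forward
Step 1:
                  C         J         G
  I          0.1135    0.6482   0.01554
  C        -0.05609  -0.05609   0.05609
  E         0.05741    0.5921   0.07163
  solve Keq expr → x = 0.0187; check Q = 9.356
Then remove 0.02637 M of G.
Step 2:
                  C         J         G
  I         0.05741    0.5921   0.04526
  C        -0.01125  -0.01125   0.01125
  E         0.04617    0.5809    0.0565
  solve Keq expr → x = 0.003748; check Q = 9.356

x = 0.003748 M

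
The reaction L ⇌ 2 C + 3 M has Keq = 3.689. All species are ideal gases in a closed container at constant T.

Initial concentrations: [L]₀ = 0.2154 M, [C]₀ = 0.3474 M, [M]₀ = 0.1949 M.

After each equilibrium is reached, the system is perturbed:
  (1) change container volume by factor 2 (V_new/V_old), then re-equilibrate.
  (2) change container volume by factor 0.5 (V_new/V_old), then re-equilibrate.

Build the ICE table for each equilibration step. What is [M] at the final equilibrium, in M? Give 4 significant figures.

Q₀ = 0.004148 vs Keq = 3.689 ⇒ Q<K, forward
Step 1:
                   L          C          M
  init        0.2154     0.3474     0.1949
  Δ          -0.1703     0.3406     0.5109
  eq         0.04511      0.688     0.7058
  solve Keq expr → x = 0.1703; check Q = 3.689
Then change container volume by factor 2 (V_new/V_old).
Step 2:
                   L          C          M
  init       0.02255      0.344     0.3529
  Δ         -0.01976    0.03952    0.05929
  eq        0.002792     0.3835     0.4122
  solve Keq expr → x = 0.01976; check Q = 3.689
Then change container volume by factor 0.5 (V_new/V_old).
Step 3:
                   L          C          M
  init      0.005584      0.767     0.8243
  Δ          0.03952   -0.07905    -0.1186
  eq         0.04511      0.688     0.7058
  solve Keq expr → x = -0.03952; check Q = 3.689

[M]_eq = 0.7058 M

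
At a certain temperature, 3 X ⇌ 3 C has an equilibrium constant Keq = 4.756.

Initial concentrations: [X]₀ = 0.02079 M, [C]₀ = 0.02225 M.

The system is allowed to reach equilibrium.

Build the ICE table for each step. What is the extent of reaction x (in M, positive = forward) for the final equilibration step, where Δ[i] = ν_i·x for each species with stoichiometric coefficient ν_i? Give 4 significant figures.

x = 0.00158 M

Q₀ = 1.226 vs Keq = 4.756 ⇒ Q<K, forward
Step 1:
                   X          C
  Initial    0.02079    0.02225
  Change    -0.00474    0.00474
  Equil      0.01605    0.02699
  solve Keq expr → x = 0.00158; check Q = 4.756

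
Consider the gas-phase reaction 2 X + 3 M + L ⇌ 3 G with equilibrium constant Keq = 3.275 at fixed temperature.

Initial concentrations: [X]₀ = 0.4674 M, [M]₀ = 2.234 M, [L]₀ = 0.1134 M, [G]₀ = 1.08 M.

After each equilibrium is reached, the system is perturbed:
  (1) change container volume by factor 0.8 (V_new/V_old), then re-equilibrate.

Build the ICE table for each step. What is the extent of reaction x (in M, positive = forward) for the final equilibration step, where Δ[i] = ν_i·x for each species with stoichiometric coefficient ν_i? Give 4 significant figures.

x = 0.02811 M

Q₀ = 4.561 vs Keq = 3.275 ⇒ Q>K, reverse
Step 1:
                   X          M          L          G
  init        0.4674      2.234     0.1134       1.08
  Δ          0.02266    0.03399    0.01133   -0.03399
  eq          0.4901      2.268     0.1247      1.046
  solve Keq expr → x = -0.01133; check Q = 3.275
Then change container volume by factor 0.8 (V_new/V_old).
Step 2:
                   X          M          L          G
  init        0.6126      2.835     0.1559      1.308
  Δ         -0.05622   -0.08433   -0.02811    0.08433
  eq          0.5564      2.751     0.1278      1.392
  solve Keq expr → x = 0.02811; check Q = 3.275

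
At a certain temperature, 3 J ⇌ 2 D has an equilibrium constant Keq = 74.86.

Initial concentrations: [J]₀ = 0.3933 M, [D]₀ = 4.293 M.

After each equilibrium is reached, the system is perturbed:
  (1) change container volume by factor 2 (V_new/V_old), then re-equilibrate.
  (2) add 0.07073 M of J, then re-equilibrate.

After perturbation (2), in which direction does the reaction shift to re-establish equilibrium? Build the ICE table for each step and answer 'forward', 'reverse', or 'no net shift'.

Direction: forward

Q₀ = 302.9 vs Keq = 74.86 ⇒ Q>K, reverse
Step 1:
                  J         D
  Initial    0.3933     4.293
  Change     0.2191   -0.1461
  Equil      0.6124     4.147
  solve Keq expr → x = -0.07305; check Q = 74.86
Then change container volume by factor 2 (V_new/V_old).
Step 2:
                  J         D
  Initial    0.3062     2.073
  Change    0.07349  -0.04899
  Equil      0.3797     2.024
  solve Keq expr → x = -0.0245; check Q = 74.86
Then add 0.07073 M of J.
Step 3:
                  J         D
  Initial    0.4504     2.024
  Change   -0.06531   0.04354
  Equil      0.3851     2.068
  solve Keq expr → x = 0.02177; check Q = 74.86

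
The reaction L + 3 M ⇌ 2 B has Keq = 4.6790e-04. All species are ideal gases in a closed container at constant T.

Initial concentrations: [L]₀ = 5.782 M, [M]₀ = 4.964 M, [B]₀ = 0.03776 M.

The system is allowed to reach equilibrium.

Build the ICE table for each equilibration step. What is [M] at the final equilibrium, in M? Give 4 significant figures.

Q₀ = 2.0160e-06 vs Keq = 4.6790e-04 ⇒ Q<K, forward
Step 1:
                    L           M           B
  Initial       5.782       4.964     0.03776
  Change      -0.2112     -0.6335      0.4223
  Equil         5.571       4.331      0.4601
  solve Keq expr → x = 0.2112; check Q = 4.6790e-04

[M]_eq = 4.331 M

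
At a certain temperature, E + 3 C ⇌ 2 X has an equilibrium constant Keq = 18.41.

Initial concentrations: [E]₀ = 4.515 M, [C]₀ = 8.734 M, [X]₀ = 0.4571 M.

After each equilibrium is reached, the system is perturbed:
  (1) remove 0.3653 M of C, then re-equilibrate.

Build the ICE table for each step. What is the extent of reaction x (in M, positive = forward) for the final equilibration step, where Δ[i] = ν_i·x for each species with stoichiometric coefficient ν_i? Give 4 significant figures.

x = -0.1079 M

Q₀ = 6.9458e-05 vs Keq = 18.41 ⇒ Q<K, forward
Step 1:
                   E          C          X
  init         4.515      8.734     0.4571
  Δ            -2.59      -7.77       5.18
  eq           1.925     0.9643      5.637
  solve Keq expr → x = 2.59; check Q = 18.41
Then remove 0.3653 M of C.
Step 2:
                   E          C          X
  init         1.925      0.599      5.637
  Δ           0.1079     0.3236    -0.2157
  eq           2.033     0.9226      5.421
  solve Keq expr → x = -0.1079; check Q = 18.41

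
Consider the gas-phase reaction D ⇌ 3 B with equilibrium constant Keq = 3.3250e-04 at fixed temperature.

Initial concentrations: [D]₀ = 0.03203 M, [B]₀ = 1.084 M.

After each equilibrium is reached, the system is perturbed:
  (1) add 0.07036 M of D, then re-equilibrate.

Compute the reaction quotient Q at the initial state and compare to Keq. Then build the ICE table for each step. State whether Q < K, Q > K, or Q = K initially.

Q₀ = 39.77 vs Keq = 3.3250e-04 ⇒ Q>K, reverse
Step 1:
                   D          B
  Initial    0.03203      1.084
  Change      0.3447     -1.034
  Equil       0.3767    0.05003
  solve Keq expr → x = -0.3447; check Q = 3.3250e-04
Then add 0.07036 M of D.
Step 2:
                   D          B
  Initial      0.447    0.05003
  Change  -9.6697e-04   0.002901
  Equil       0.4461    0.05293
  solve Keq expr → x = 9.6697e-04; check Q = 3.3250e-04

Q₀ = 39.77; Q > K (proceeds reverse)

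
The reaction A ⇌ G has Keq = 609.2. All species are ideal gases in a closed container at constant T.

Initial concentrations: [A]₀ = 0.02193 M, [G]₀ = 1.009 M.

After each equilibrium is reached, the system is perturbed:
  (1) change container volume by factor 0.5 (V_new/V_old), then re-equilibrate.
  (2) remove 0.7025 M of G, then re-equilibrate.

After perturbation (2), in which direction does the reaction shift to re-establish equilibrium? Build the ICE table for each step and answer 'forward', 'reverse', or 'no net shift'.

Q₀ = 46.01 vs Keq = 609.2 ⇒ Q<K, forward
Step 1:
                   A          G
  init       0.02193      1.009
  Δ         -0.02024    0.02024
  eq        0.001689      1.029
  solve Keq expr → x = 0.02024; check Q = 609.2
Then change container volume by factor 0.5 (V_new/V_old).
Step 2:
                   A          G
  init      0.003379      2.058
  Δ                0          0
  eq        0.003379      2.058
  solve Keq expr → x = 0; check Q = 609.2
Then remove 0.7025 M of G.
Step 3:
                   A          G
  init      0.003379      1.356
  Δ        -0.001151   0.001151
  eq        0.002228      1.357
  solve Keq expr → x = 0.001151; check Q = 609.2

Direction: forward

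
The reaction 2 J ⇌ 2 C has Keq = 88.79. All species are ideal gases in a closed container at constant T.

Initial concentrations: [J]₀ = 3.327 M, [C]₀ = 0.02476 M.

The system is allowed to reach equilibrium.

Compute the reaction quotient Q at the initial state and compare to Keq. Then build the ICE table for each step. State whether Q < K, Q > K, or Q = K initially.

Q₀ = 5.5385e-05 vs Keq = 88.79 ⇒ Q<K, forward
Step 1:
                   J          C
  I            3.327    0.02476
  C           -3.005      3.005
  E           0.3216       3.03
  solve Keq expr → x = 1.503; check Q = 88.79

Q₀ = 5.5385e-05; Q < K (proceeds forward)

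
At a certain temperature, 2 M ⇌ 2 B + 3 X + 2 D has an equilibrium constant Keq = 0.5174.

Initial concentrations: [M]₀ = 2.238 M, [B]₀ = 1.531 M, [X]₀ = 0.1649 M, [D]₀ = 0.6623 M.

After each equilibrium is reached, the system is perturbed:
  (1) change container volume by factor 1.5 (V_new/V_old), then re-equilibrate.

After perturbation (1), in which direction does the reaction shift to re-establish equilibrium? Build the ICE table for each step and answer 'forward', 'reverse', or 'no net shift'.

Direction: forward

Q₀ = 9.2045e-04 vs Keq = 0.5174 ⇒ Q<K, forward
Step 1:
                  M         B         X         D
  I           2.238     1.531    0.1649    0.6623
  C         -0.3925    0.3925    0.5888    0.3925
  E           1.845     1.924    0.7537     1.055
  solve Keq expr → x = 0.1963; check Q = 0.5174
Then change container volume by factor 1.5 (V_new/V_old).
Step 2:
                  M         B         X         D
  I            1.23     1.282    0.5024    0.7032
  C         -0.1542    0.1542    0.2313    0.1542
  E           1.076     1.437    0.7337    0.8574
  solve Keq expr → x = 0.07709; check Q = 0.5174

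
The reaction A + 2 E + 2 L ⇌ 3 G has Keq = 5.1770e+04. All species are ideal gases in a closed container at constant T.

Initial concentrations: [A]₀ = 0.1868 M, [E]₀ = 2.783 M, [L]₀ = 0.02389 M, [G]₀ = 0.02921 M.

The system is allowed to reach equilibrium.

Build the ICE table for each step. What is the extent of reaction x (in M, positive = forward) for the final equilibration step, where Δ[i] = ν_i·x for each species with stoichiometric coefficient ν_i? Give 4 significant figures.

x = 0.01191 M

Q₀ = 0.03018 vs Keq = 5.1770e+04 ⇒ Q<K, forward
Step 1:
                    A           E           L           G
  I            0.1868       2.783     0.02389     0.02921
  C          -0.01191    -0.02383    -0.02383     0.03574
  E            0.1749       2.759  6.3049e-05     0.06495
  solve Keq expr → x = 0.01191; check Q = 5.1770e+04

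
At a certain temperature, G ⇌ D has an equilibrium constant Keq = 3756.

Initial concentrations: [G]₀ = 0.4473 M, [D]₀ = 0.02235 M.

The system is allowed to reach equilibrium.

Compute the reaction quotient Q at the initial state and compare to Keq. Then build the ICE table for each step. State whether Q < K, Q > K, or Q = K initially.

Q₀ = 0.04997; Q < K (proceeds forward)

Q₀ = 0.04997 vs Keq = 3756 ⇒ Q<K, forward
Step 1:
                   G          D
  I           0.4473    0.02235
  C          -0.4472     0.4472
  E       1.2501e-04     0.4695
  solve Keq expr → x = 0.4472; check Q = 3756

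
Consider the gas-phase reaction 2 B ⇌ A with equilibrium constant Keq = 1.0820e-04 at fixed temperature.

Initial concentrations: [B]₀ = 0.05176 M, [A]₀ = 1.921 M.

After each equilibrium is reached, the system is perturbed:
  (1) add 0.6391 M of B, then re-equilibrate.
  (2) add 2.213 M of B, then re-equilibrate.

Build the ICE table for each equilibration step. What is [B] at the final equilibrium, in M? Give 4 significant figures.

Q₀ = 717 vs Keq = 1.0820e-04 ⇒ Q>K, reverse
Step 1:
                    B           A
  Initial     0.05176       1.921
  Change        3.839      -1.919
  Equil          3.89    0.001638
  solve Keq expr → x = -1.919; check Q = 1.0820e-04
Then add 0.6391 M of B.
Step 2:
                    B           A
  Initial        4.53    0.001638
  Change    -0.001162  5.8111e-04
  Equil         4.528    0.002219
  solve Keq expr → x = 5.8111e-04; check Q = 1.0820e-04
Then add 2.213 M of B.
Step 3:
                    B           A
  Initial       6.741    0.002219
  Change    -0.005381    0.002691
  Equil         6.736    0.004909
  solve Keq expr → x = 0.002691; check Q = 1.0820e-04

[B]_eq = 6.736 M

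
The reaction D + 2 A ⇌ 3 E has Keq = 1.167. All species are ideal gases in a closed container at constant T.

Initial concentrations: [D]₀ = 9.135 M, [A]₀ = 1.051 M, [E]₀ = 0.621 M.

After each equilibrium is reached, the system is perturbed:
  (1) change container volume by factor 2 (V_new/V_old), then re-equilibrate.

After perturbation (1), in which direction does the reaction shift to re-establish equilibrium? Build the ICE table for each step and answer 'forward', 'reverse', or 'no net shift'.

Direction: no net shift

Q₀ = 0.02373 vs Keq = 1.167 ⇒ Q<K, forward
Step 1:
                   D          A          E
  init         9.135      1.051      0.621
  Δ          -0.2643    -0.5285     0.7928
  eq           8.871     0.5225      1.414
  solve Keq expr → x = 0.2643; check Q = 1.167
Then change container volume by factor 2 (V_new/V_old).
Step 2:
                   D          A          E
  init         4.435     0.2612     0.7069
  Δ                0          0          0
  eq           4.435     0.2612     0.7069
  solve Keq expr → x = 0; check Q = 1.167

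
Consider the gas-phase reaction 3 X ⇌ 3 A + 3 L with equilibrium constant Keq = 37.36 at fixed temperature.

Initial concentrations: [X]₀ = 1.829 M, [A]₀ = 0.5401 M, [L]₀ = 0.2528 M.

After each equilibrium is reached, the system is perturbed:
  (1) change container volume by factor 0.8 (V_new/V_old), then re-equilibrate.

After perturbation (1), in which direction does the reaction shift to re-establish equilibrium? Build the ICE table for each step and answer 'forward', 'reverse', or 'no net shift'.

Q₀ = 4.1602e-04 vs Keq = 37.36 ⇒ Q<K, forward
Step 1:
                   X          A          L
  init         1.829     0.5401     0.2528
  Δ           -1.134      1.134      1.134
  eq          0.6947      1.674      1.387
  solve Keq expr → x = 0.3781; check Q = 37.36
Then change container volume by factor 0.8 (V_new/V_old).
Step 2:
                   X          A          L
  init        0.8684      2.093      1.734
  Δ           0.1027    -0.1027    -0.1027
  eq          0.9711       1.99      1.631
  solve Keq expr → x = -0.03423; check Q = 37.36

Direction: reverse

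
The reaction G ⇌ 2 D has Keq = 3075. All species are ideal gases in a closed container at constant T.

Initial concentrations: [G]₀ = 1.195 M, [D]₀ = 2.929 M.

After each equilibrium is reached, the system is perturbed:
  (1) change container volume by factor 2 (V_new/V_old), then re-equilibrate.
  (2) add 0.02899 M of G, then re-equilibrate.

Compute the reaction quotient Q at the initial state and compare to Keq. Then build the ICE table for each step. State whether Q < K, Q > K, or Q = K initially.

Q₀ = 7.179 vs Keq = 3075 ⇒ Q<K, forward
Step 1:
                  G         D
  init        1.195     2.929
  Δ          -1.186     2.372
  eq       0.009137     5.301
  solve Keq expr → x = 1.186; check Q = 3075
Then change container volume by factor 2 (V_new/V_old).
Step 2:
                  G         D
  init     0.004569      2.65
  Δ       -0.002277  0.004553
  eq       0.002292     2.655
  solve Keq expr → x = 0.002277; check Q = 3075
Then add 0.02899 M of G.
Step 3:
                  G         D
  init      0.03128     2.655
  Δ        -0.02889   0.05778
  eq       0.002393     2.713
  solve Keq expr → x = 0.02889; check Q = 3075

Q₀ = 7.179; Q < K (proceeds forward)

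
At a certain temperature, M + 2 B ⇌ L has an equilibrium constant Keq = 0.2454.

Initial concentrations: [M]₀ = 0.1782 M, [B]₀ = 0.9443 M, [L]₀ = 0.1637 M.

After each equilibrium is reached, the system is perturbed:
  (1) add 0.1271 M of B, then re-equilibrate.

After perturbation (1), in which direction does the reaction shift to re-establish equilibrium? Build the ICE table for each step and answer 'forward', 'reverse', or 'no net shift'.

Q₀ = 1.03 vs Keq = 0.2454 ⇒ Q>K, reverse
Step 1:
                  M         B         L
  Initial    0.1782    0.9443    0.1637
  Change    0.08406    0.1681  -0.08406
  Equil      0.2623     1.112   0.07964
  solve Keq expr → x = -0.08406; check Q = 0.2454
Then add 0.1271 M of B.
Step 2:
                  M         B         L
  Initial    0.2623      1.24   0.07964
  Change   -0.01146  -0.02291   0.01146
  Equil      0.2508     1.217    0.0911
  solve Keq expr → x = 0.01146; check Q = 0.2454

Direction: forward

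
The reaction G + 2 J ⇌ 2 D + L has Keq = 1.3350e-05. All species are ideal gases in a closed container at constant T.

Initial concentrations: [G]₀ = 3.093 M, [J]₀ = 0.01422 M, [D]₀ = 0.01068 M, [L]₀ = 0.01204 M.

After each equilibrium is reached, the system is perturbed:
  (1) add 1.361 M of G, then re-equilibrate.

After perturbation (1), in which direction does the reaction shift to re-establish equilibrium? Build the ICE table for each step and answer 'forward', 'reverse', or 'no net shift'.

Direction: forward

Q₀ = 0.002196 vs Keq = 1.3350e-05 ⇒ Q>K, reverse
Step 1:
                  G         J         D         L
  I           3.093   0.01422   0.01068   0.01204
  C        0.004483  0.008965 -0.008965 -0.004483
  E           3.097   0.02319  0.001715  0.007557
  solve Keq expr → x = -0.004483; check Q = 1.3350e-05
Then add 1.361 M of G.
Step 2:
                  G         J         D         L
  I           4.458   0.02319  0.001715  0.007557
  C       -1.4829e-04 -2.9657e-04 2.9657e-04 1.4829e-04
  E           4.458   0.02289  0.002012  0.007706
  solve Keq expr → x = 1.4829e-04; check Q = 1.3350e-05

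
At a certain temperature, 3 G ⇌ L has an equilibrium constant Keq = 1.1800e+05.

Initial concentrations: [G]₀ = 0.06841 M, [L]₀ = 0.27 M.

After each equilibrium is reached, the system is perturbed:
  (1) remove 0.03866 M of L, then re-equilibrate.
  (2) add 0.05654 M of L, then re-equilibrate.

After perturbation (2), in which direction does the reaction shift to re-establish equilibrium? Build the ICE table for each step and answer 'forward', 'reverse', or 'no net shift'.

Direction: reverse

Q₀ = 843.3 vs Keq = 1.1800e+05 ⇒ Q<K, forward
Step 1:
                    G           L
  Initial     0.06841        0.27
  Change     -0.05494     0.01831
  Equil       0.01347      0.2883
  solve Keq expr → x = 0.01831; check Q = 1.1800e+05
Then remove 0.03866 M of L.
Step 2:
                    G           L
  Initial     0.01347      0.2497
  Change  -6.2754e-04  2.0918e-04
  Equil       0.01284      0.2499
  solve Keq expr → x = 2.0918e-04; check Q = 1.1800e+05
Then add 0.05654 M of L.
Step 3:
                    G           L
  Initial     0.01284      0.3064
  Change   8.9904e-04 -2.9968e-04
  Equil       0.01374      0.3061
  solve Keq expr → x = -2.9968e-04; check Q = 1.1800e+05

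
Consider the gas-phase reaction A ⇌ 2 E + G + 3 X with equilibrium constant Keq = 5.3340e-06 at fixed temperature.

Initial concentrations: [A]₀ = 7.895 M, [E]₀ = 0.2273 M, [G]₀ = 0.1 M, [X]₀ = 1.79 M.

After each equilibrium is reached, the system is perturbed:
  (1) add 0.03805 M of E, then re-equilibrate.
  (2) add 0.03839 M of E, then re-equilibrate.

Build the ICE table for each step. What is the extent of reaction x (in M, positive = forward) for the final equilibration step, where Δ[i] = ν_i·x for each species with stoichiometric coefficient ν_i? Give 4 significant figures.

x = -0.001417 M

Q₀ = 0.003753 vs Keq = 5.3340e-06 ⇒ Q>K, reverse
Step 1:
                  A         E         G         X
  init        7.895    0.2273       0.1      1.79
  Δ         0.09286   -0.1857  -0.09286   -0.2786
  eq          7.988   0.04158  0.007139     1.511
  solve Keq expr → x = -0.09286; check Q = 5.3340e-06
Then add 0.03805 M of E.
Step 2:
                  A         E         G         X
  init        7.988   0.07963  0.007139     1.511
  Δ        0.004583 -0.009165 -0.004583  -0.01375
  eq          7.992   0.07046  0.002556     1.498
  solve Keq expr → x = -0.004583; check Q = 5.3340e-06
Then add 0.03839 M of E.
Step 3:
                  A         E         G         X
  init        7.992    0.1089  0.002556     1.498
  Δ        0.001417 -0.002834 -0.001417 -0.004251
  eq          7.994     0.106  0.001139     1.493
  solve Keq expr → x = -0.001417; check Q = 5.3340e-06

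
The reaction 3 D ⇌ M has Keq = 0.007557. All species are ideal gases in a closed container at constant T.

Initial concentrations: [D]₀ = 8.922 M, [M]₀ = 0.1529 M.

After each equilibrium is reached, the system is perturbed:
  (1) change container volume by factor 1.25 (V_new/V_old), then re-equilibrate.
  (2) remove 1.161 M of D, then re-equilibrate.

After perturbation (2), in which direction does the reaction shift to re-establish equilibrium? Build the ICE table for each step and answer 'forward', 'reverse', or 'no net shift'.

Q₀ = 2.1529e-04 vs Keq = 0.007557 ⇒ Q<K, forward
Step 1:
                  D         M
  init        8.922    0.1529
  Δ          -3.387     1.129
  eq          5.535     1.282
  solve Keq expr → x = 1.129; check Q = 0.007557
Then change container volume by factor 1.25 (V_new/V_old).
Step 2:
                  D         M
  init        4.428     1.025
  Δ          0.4478   -0.1493
  eq          4.876    0.8761
  solve Keq expr → x = -0.1493; check Q = 0.007557
Then remove 1.161 M of D.
Step 3:
                  D         M
  init        3.715    0.8761
  Δ          0.6902   -0.2301
  eq          4.405    0.6461
  solve Keq expr → x = -0.2301; check Q = 0.007557

Direction: reverse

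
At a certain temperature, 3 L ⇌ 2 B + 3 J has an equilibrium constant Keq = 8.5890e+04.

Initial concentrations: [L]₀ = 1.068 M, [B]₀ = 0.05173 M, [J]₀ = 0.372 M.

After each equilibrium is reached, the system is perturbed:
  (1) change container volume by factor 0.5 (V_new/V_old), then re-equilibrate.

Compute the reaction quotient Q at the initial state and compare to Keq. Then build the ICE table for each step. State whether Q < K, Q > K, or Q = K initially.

Q₀ = 1.1308e-04; Q < K (proceeds forward)

Q₀ = 1.1308e-04 vs Keq = 8.5890e+04 ⇒ Q<K, forward
Step 1:
                  L         B         J
  I           1.068   0.05173     0.372
  C          -1.042    0.6944     1.042
  E         0.02636    0.7462     1.414
  solve Keq expr → x = 0.3472; check Q = 8.5890e+04
Then change container volume by factor 0.5 (V_new/V_old).
Step 2:
                  L         B         J
  I         0.05272     1.492     2.827
  C         0.02937  -0.01958  -0.02937
  E         0.08209     1.473     2.798
  solve Keq expr → x = -0.00979; check Q = 8.5890e+04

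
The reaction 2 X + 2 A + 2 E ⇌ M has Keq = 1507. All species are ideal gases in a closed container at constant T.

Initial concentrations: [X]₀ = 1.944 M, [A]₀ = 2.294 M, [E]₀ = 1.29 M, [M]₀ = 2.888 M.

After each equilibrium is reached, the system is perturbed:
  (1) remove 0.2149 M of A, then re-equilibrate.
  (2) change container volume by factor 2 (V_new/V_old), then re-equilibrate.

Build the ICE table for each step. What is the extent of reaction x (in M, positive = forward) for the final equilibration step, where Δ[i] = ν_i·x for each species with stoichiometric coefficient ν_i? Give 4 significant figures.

x = -0.04916 M

Q₀ = 0.08726 vs Keq = 1507 ⇒ Q<K, forward
Step 1:
                    X           A           E           M
  Initial       1.944       2.294        1.29       2.888
  Change       -1.227      -1.227      -1.227      0.6135
  Equil         0.717       1.067     0.06301       3.501
  solve Keq expr → x = 0.6135; check Q = 1507
Then remove 0.2149 M of A.
Step 2:
                    X           A           E           M
  Initial       0.717      0.8521     0.06301       3.501
  Change      0.01321     0.01321     0.01321   -0.006604
  Equil        0.7302      0.8653     0.07621       3.495
  solve Keq expr → x = -0.006604; check Q = 1507
Then change container volume by factor 2 (V_new/V_old).
Step 3:
                    X           A           E           M
  Initial      0.3651      0.4327     0.03811       1.747
  Change      0.09832     0.09832     0.09832    -0.04916
  Equil        0.4634       0.531      0.1364       1.698
  solve Keq expr → x = -0.04916; check Q = 1507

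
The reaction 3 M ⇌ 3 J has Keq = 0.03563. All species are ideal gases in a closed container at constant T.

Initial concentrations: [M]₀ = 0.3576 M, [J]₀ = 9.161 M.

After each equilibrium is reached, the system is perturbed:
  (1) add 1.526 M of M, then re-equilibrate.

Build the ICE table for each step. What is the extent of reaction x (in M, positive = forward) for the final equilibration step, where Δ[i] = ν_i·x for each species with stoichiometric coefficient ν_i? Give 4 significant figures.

x = 0.1259 M

Q₀ = 1.6813e+04 vs Keq = 0.03563 ⇒ Q>K, reverse
Step 1:
                  M         J
  I          0.3576     9.161
  C           6.804    -6.804
  E           7.162     2.357
  solve Keq expr → x = -2.268; check Q = 0.03563
Then add 1.526 M of M.
Step 2:
                  M         J
  I           8.688     2.357
  C         -0.3778    0.3778
  E            8.31     2.735
  solve Keq expr → x = 0.1259; check Q = 0.03563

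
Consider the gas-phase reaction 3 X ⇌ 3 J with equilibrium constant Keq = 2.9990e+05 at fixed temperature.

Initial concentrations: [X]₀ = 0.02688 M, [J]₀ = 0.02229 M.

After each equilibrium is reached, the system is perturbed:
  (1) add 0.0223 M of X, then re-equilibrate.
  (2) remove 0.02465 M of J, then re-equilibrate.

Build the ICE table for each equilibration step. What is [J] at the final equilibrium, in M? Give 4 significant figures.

Q₀ = 0.5702 vs Keq = 2.9990e+05 ⇒ Q<K, forward
Step 1:
                   X          J
  I          0.02688    0.02229
  C         -0.02616    0.02616
  E       7.2377e-04    0.04845
  solve Keq expr → x = 0.008719; check Q = 2.9990e+05
Then add 0.0223 M of X.
Step 2:
                   X          J
  I          0.02302    0.04845
  C         -0.02197    0.02197
  E         0.001052    0.07042
  solve Keq expr → x = 0.007324; check Q = 2.9990e+05
Then remove 0.02465 M of J.
Step 3:
                   X          J
  I         0.001052    0.04577
  C       -3.6284e-04 3.6284e-04
  E       6.8918e-04    0.04613
  solve Keq expr → x = 1.2095e-04; check Q = 2.9990e+05

[J]_eq = 0.04613 M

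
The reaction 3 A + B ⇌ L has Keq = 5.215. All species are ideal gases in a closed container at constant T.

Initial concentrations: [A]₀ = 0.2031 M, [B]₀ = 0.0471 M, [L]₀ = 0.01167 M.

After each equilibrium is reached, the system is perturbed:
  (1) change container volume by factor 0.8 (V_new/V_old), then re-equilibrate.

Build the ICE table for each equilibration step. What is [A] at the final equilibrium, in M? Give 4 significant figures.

Q₀ = 29.57 vs Keq = 5.215 ⇒ Q>K, reverse
Step 1:
                    A           B           L
  Initial      0.2031      0.0471     0.01167
  Change      0.02476    0.008255   -0.008255
  Equil        0.2279     0.05535    0.003415
  solve Keq expr → x = -0.008255; check Q = 5.215
Then change container volume by factor 0.8 (V_new/V_old).
Step 2:
                    A           B           L
  Initial      0.2848     0.06919    0.004269
  Change    -0.008944   -0.002981    0.002981
  Equil        0.2759     0.06621    0.007251
  solve Keq expr → x = 0.002981; check Q = 5.215

[A]_eq = 0.2759 M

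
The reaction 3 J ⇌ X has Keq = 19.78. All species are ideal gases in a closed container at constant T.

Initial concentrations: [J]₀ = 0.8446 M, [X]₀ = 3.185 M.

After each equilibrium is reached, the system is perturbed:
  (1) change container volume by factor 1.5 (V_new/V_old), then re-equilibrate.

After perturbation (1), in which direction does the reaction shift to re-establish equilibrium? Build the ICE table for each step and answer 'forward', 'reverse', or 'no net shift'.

Q₀ = 5.286 vs Keq = 19.78 ⇒ Q<K, forward
Step 1:
                   J          X
  init        0.8446      3.185
  Δ           -0.295    0.09834
  eq          0.5496      3.283
  solve Keq expr → x = 0.09834; check Q = 19.78
Then change container volume by factor 1.5 (V_new/V_old).
Step 2:
                   J          X
  init        0.3664      2.189
  Δ            0.111     -0.037
  eq          0.4774      2.152
  solve Keq expr → x = -0.037; check Q = 19.78

Direction: reverse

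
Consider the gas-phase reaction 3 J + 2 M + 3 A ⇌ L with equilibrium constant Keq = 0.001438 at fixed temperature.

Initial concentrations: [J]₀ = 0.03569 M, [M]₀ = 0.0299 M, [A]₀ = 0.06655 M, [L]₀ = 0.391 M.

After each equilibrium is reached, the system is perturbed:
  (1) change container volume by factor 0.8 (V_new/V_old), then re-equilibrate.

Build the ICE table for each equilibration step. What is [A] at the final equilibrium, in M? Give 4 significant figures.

Q₀ = 3.2640e+10 vs Keq = 0.001438 ⇒ Q>K, reverse
Step 1:
                   J          M          A          L
  I          0.03569     0.0299    0.06655      0.391
  C            1.164      0.776      1.164     -0.388
  E              1.2     0.8059      1.231   0.003005
  solve Keq expr → x = -0.388; check Q = 0.001438
Then change container volume by factor 0.8 (V_new/V_old).
Step 2:
                   J          M          A          L
  I              1.5      1.007      1.538   0.003756
  C         -0.03364   -0.02242   -0.03364    0.01121
  E            1.466     0.9849      1.505    0.01497
  solve Keq expr → x = 0.01121; check Q = 0.001438

[A]_eq = 1.505 M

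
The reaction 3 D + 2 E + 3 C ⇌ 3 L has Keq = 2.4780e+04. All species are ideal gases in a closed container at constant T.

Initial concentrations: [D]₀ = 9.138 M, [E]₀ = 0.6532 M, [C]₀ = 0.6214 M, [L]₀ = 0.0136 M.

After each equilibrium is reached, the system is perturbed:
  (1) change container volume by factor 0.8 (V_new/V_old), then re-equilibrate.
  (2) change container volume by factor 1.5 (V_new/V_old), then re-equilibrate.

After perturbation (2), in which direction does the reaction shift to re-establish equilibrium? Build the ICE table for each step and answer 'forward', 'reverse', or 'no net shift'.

Direction: reverse

Q₀ = 3.2200e-08 vs Keq = 2.4780e+04 ⇒ Q<K, forward
Step 1:
                  D         E         C         L
  init        9.138    0.6532    0.6214    0.0136
  Δ         -0.6149   -0.4099   -0.6149    0.6149
  eq          8.523    0.2433  0.006491    0.6285
  solve Keq expr → x = 0.205; check Q = 2.4780e+04
Then change container volume by factor 0.8 (V_new/V_old).
Step 2:
                  D         E         C         L
  init        10.65    0.3041  0.008114    0.7856
  Δ        -0.00248 -0.001654  -0.00248   0.00248
  eq          10.65    0.3024  0.005633    0.7881
  solve Keq expr → x = 8.2683e-04; check Q = 2.4780e+04
Then change container volume by factor 1.5 (V_new/V_old).
Step 3:
                  D         E         C         L
  init        7.101    0.2016  0.003755    0.5254
  Δ        0.003517  0.002344  0.003517 -0.003517
  eq          7.104     0.204  0.007272    0.5219
  solve Keq expr → x = -0.001172; check Q = 2.4780e+04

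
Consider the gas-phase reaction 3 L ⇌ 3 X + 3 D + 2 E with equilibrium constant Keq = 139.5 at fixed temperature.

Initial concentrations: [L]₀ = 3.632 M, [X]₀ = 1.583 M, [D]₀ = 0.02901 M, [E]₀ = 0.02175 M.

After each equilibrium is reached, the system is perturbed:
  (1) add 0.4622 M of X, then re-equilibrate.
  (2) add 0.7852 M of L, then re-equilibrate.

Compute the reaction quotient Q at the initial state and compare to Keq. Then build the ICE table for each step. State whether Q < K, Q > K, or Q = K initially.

Q₀ = 9.5624e-10; Q < K (proceeds forward)

Q₀ = 9.5624e-10 vs Keq = 139.5 ⇒ Q<K, forward
Step 1:
                  L         X         D         E
  Initial     3.632     1.583   0.02901   0.02175
  Change     -1.971     1.971     1.971     1.314
  Equil       1.661     3.554         2     1.335
  solve Keq expr → x = 0.6568; check Q = 139.5
Then add 0.4622 M of X.
Step 2:
                  L         X         D         E
  Initial     1.661     4.016         2     1.335
  Change    0.07241  -0.07241  -0.07241  -0.04827
  Equil       1.734     3.943     1.927     1.287
  solve Keq expr → x = -0.02414; check Q = 139.5
Then add 0.7852 M of L.
Step 3:
                  L         X         D         E
  Initial     2.519     3.943     1.927     1.287
  Change     -0.253     0.253     0.253    0.1687
  Equil       2.266     4.196      2.18     1.456
  solve Keq expr → x = 0.08435; check Q = 139.5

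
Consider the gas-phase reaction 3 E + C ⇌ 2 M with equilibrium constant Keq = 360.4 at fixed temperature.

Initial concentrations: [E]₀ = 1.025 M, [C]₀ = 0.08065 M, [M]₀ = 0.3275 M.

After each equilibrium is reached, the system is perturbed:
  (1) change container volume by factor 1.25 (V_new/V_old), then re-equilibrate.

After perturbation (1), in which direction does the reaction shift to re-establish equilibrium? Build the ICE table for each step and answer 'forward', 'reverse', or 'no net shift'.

Direction: reverse

Q₀ = 1.235 vs Keq = 360.4 ⇒ Q<K, forward
Step 1:
                   E          C          M
  Initial      1.025    0.08065     0.3275
  Change     -0.2379   -0.07931     0.1586
  Equil       0.7871   0.001345     0.4861
  solve Keq expr → x = 0.07931; check Q = 360.4
Then change container volume by factor 1.25 (V_new/V_old).
Step 2:
                   E          C          M
  Initial     0.6297   0.001076     0.3889
  Change    0.001744 5.8127e-04  -0.001163
  Equil       0.6314   0.001657     0.3877
  solve Keq expr → x = -5.8127e-04; check Q = 360.4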